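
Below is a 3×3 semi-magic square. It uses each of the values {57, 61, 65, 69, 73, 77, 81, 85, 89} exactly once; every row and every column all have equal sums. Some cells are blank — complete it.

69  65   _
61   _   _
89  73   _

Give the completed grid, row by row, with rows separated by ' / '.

69 65 85 / 61 81 77 / 89 73 57

The 9 entries sum to 657, so each line sums to 657/3 = 219.
The remaining cell in row 1 is (1,3) = 219 − 134 = 85.
From row 3, 219 − (89 + 73) gives (3,3) = 57.
Column 2: 65 + 73 + ? = 219, so (2,2) = 81.
From column 3, 219 − (85 + 57) gives (2,3) = 77.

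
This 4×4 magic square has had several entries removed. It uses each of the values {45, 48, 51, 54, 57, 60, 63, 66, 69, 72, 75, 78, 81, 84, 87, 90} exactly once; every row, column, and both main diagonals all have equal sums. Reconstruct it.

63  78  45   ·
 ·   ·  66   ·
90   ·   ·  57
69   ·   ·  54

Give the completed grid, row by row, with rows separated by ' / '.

63 78 45 84 / 48 81 66 75 / 90 51 72 57 / 69 60 87 54

The 16 entries sum to 1080, so each line sums to 1080/4 = 270.
Using row 1: 63 + 78 + 45 + ? → (1,4) = 270 − 186 = 84.
The remaining cell in column 1 is (2,1) = 270 − 222 = 48.
Column 4: 84 + 57 + 54 + ? = 270, so (2,4) = 75.
Anti-diagonal must total 270; the given cells sum to 219, so (3,2) = 51.
From row 2, 270 − (48 + 66 + 75) gives (2,2) = 81.
Using row 3: 90 + 51 + 57 + ? → (3,3) = 270 − 198 = 72.
Column 2 must total 270; the given cells sum to 210, so (4,2) = 60.
Column 3 needs 270; the known cells sum to 183, so (4,3) = 87.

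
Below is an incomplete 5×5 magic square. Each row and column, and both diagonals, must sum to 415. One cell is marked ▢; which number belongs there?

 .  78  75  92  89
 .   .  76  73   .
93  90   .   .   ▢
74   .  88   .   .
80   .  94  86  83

Using row 1: 78 + 75 + 92 + 89 + ? → (1,1) = 415 − 334 = 81.
Row 5 needs 415; the known cells sum to 343, so (5,2) = 72.
Using column 1: 81 + 93 + 74 + 80 + ? → (2,1) = 415 − 328 = 87.
Column 3: 75 + 76 + 88 + 94 + ? = 415, so (3,3) = 82.
The remaining cell in anti-diagonal is (4,2) = 415 − 324 = 91.
Using column 2: 78 + 90 + 91 + 72 + ? → (2,2) = 415 − 331 = 84.
Main diagonal: 81 + 84 + 82 + 83 + ? = 415, so (4,4) = 85.
Row 2 needs 415; the known cells sum to 320, so (2,5) = 95.
Using row 4: 74 + 91 + 88 + 85 + ? → (4,5) = 415 − 338 = 77.
Column 4 needs 415; the known cells sum to 336, so (3,4) = 79.
From column 5, 415 − (89 + 95 + 77 + 83) gives (3,5) = 71.

71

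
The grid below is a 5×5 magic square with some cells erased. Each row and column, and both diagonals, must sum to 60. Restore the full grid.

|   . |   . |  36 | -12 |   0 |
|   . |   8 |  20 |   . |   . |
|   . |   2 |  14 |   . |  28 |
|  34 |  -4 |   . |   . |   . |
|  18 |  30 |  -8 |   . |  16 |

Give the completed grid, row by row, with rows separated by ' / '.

12 24 36 -12 0 / 6 8 20 32 -6 / -10 2 14 26 28 / 34 -4 -2 10 22 / 18 30 -8 4 16

From row 5, 60 − (18 + 30 + (-8) + 16) gives (5,4) = 4.
Column 2: 8 + 2 + (-4) + 30 + ? = 60, so (1,2) = 24.
Column 3: 36 + 20 + 14 + (-8) + ? = 60, so (4,3) = -2.
Anti-diagonal needs 60; the known cells sum to 28, so (2,4) = 32.
Row 1 needs 60; the known cells sum to 48, so (1,1) = 12.
The remaining cell in main diagonal is (4,4) = 60 − 50 = 10.
Row 4 needs 60; the known cells sum to 38, so (4,5) = 22.
Column 4 must total 60; the given cells sum to 34, so (3,4) = 26.
Column 5 needs 60; the known cells sum to 66, so (2,5) = -6.
Row 2 must total 60; the given cells sum to 54, so (2,1) = 6.
Row 3 needs 60; the known cells sum to 70, so (3,1) = -10.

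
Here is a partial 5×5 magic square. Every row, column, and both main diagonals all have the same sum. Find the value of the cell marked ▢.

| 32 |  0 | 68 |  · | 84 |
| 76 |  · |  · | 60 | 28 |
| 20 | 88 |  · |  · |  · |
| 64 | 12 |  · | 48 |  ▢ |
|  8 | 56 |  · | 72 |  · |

-4

Column 1 is complete and sums to 200; that is the magic constant.
Row 1: 32 + 0 + 68 + 84 + ? = 200, so (1,4) = 16.
From column 2, 200 − (0 + 88 + 12 + 56) gives (2,2) = 44.
Column 4 needs 200; the known cells sum to 196, so (3,4) = 4.
Anti-diagonal needs 200; the known cells sum to 164, so (3,3) = 36.
Row 2 must total 200; the given cells sum to 208, so (2,3) = -8.
Row 3 must total 200; the given cells sum to 148, so (3,5) = 52.
Main diagonal: 32 + 44 + 36 + 48 + ? = 200, so (5,5) = 40.
The remaining cell in row 5 is (5,3) = 200 − 176 = 24.
From column 3, 200 − (68 + (-8) + 36 + 24) gives (4,3) = 80.
The remaining cell in column 5 is (4,5) = 200 − 204 = -4.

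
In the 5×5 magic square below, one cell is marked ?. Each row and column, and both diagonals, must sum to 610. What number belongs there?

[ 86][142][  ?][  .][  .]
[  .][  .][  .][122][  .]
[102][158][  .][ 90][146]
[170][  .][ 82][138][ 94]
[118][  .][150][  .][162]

98

The remaining cell in row 3 is (3,3) = 610 − 496 = 114.
Row 4 must total 610; the given cells sum to 484, so (4,2) = 126.
The remaining cell in column 1 is (2,1) = 610 − 476 = 134.
Main diagonal: 86 + 114 + 138 + 162 + ? = 610, so (2,2) = 110.
The remaining cell in anti-diagonal is (1,5) = 610 − 480 = 130.
The remaining cell in column 2 is (5,2) = 610 − 536 = 74.
From column 5, 610 − (130 + 146 + 94 + 162) gives (2,5) = 78.
Using row 2: 134 + 110 + 122 + 78 + ? → (2,3) = 610 − 444 = 166.
Row 5 must total 610; the given cells sum to 504, so (5,4) = 106.
From column 3, 610 − (166 + 114 + 82 + 150) gives (1,3) = 98.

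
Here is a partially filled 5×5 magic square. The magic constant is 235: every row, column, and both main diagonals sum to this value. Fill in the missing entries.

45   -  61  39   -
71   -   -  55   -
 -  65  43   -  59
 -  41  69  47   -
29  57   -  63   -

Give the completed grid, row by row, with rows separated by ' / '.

Using column 4: 39 + 55 + 47 + 63 + ? → (3,4) = 235 − 204 = 31.
Anti-diagonal: 55 + 43 + 41 + 29 + ? = 235, so (1,5) = 67.
The remaining cell in row 1 is (1,2) = 235 − 212 = 23.
The remaining cell in row 3 is (3,1) = 235 − 198 = 37.
Using column 1: 45 + 71 + 37 + 29 + ? → (4,1) = 235 − 182 = 53.
Column 2: 23 + 65 + 41 + 57 + ? = 235, so (2,2) = 49.
Main diagonal must total 235; the given cells sum to 184, so (5,5) = 51.
From row 4, 235 − (53 + 41 + 69 + 47) gives (4,5) = 25.
Row 5: 29 + 57 + 63 + 51 + ? = 235, so (5,3) = 35.
Column 3 must total 235; the given cells sum to 208, so (2,3) = 27.
Using column 5: 67 + 59 + 25 + 51 + ? → (2,5) = 235 − 202 = 33.

45 23 61 39 67 / 71 49 27 55 33 / 37 65 43 31 59 / 53 41 69 47 25 / 29 57 35 63 51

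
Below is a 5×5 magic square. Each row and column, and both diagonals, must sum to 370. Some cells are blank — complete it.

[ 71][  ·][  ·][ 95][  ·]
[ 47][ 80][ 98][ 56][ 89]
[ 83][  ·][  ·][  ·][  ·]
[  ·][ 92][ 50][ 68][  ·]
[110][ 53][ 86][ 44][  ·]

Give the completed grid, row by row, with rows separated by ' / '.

71 104 62 95 38 / 47 80 98 56 89 / 83 41 74 107 65 / 59 92 50 68 101 / 110 53 86 44 77

From row 5, 370 − (110 + 53 + 86 + 44) gives (5,5) = 77.
From column 1, 370 − (71 + 47 + 83 + 110) gives (4,1) = 59.
From column 4, 370 − (95 + 56 + 68 + 44) gives (3,4) = 107.
Main diagonal must total 370; the given cells sum to 296, so (3,3) = 74.
Using anti-diagonal: 56 + 74 + 92 + 110 + ? → (1,5) = 370 − 332 = 38.
Row 4 needs 370; the known cells sum to 269, so (4,5) = 101.
Using column 3: 98 + 74 + 50 + 86 + ? → (1,3) = 370 − 308 = 62.
Column 5 needs 370; the known cells sum to 305, so (3,5) = 65.
The remaining cell in row 1 is (1,2) = 370 − 266 = 104.
Row 3 must total 370; the given cells sum to 329, so (3,2) = 41.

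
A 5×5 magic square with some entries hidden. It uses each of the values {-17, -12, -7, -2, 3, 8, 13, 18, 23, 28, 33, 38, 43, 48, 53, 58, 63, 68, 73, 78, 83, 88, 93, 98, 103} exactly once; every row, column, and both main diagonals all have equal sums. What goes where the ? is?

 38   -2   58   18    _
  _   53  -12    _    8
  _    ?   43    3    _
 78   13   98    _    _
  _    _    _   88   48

The 25 entries sum to 1075, so each line sums to 1075/5 = 215.
Row 1 needs 215; the known cells sum to 112, so (1,5) = 103.
Column 3: 58 + (-12) + 43 + 98 + ? = 215, so (5,3) = 28.
From main diagonal, 215 − (38 + 53 + 43 + 48) gives (4,4) = 33.
Row 4: 78 + 13 + 98 + 33 + ? = 215, so (4,5) = -7.
Using column 4: 18 + 3 + 33 + 88 + ? → (2,4) = 215 − 142 = 73.
Using column 5: 103 + 8 + (-7) + 48 + ? → (3,5) = 215 − 152 = 63.
Anti-diagonal must total 215; the given cells sum to 232, so (5,1) = -17.
The remaining cell in row 2 is (2,1) = 215 − 122 = 93.
The remaining cell in row 5 is (5,2) = 215 − 147 = 68.
Column 1 must total 215; the given cells sum to 192, so (3,1) = 23.
Using column 2: -2 + 53 + 13 + 68 + ? → (3,2) = 215 − 132 = 83.

83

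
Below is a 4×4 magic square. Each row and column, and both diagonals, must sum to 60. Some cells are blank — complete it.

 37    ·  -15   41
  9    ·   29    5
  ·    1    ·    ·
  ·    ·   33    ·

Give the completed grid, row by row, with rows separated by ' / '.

Row 1: 37 + (-15) + 41 + ? = 60, so (1,2) = -3.
From row 2, 60 − (9 + 29 + 5) gives (2,2) = 17.
Column 2: -3 + 17 + 1 + ? = 60, so (4,2) = 45.
The remaining cell in column 3 is (3,3) = 60 − 47 = 13.
Main diagonal needs 60; the known cells sum to 67, so (4,4) = -7.
The remaining cell in anti-diagonal is (4,1) = 60 − 71 = -11.
Using column 1: 37 + 9 + (-11) + ? → (3,1) = 60 − 35 = 25.
Column 4: 41 + 5 + (-7) + ? = 60, so (3,4) = 21.

37 -3 -15 41 / 9 17 29 5 / 25 1 13 21 / -11 45 33 -7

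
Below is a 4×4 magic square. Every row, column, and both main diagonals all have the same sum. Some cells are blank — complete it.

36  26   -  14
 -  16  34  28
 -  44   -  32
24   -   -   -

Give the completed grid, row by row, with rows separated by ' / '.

Anti-diagonal is already complete: 14 + 34 + 44 + 24 = 116, so that is the magic constant.
Using row 1: 36 + 26 + 14 + ? → (1,3) = 116 − 76 = 40.
Row 2: 16 + 34 + 28 + ? = 116, so (2,1) = 38.
From column 1, 116 − (36 + 38 + 24) gives (3,1) = 18.
Column 2: 26 + 16 + 44 + ? = 116, so (4,2) = 30.
Column 4 needs 116; the known cells sum to 74, so (4,4) = 42.
From main diagonal, 116 − (36 + 16 + 42) gives (3,3) = 22.
The remaining cell in row 4 is (4,3) = 116 − 96 = 20.

36 26 40 14 / 38 16 34 28 / 18 44 22 32 / 24 30 20 42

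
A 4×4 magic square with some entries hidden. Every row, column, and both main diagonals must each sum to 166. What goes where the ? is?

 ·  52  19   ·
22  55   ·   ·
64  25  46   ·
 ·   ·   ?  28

61

The remaining cell in row 3 is (3,4) = 166 − 135 = 31.
Column 2 must total 166; the given cells sum to 132, so (4,2) = 34.
The remaining cell in main diagonal is (1,1) = 166 − 129 = 37.
Row 1 needs 166; the known cells sum to 108, so (1,4) = 58.
Column 1 needs 166; the known cells sum to 123, so (4,1) = 43.
Column 4: 58 + 31 + 28 + ? = 166, so (2,4) = 49.
The remaining cell in anti-diagonal is (2,3) = 166 − 126 = 40.
Using row 4: 43 + 34 + 28 + ? → (4,3) = 166 − 105 = 61.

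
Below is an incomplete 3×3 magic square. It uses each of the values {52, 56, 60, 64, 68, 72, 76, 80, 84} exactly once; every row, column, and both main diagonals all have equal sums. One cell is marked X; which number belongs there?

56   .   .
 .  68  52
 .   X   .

60

The 9 entries sum to 612, so each line sums to 612/3 = 204.
Row 2 needs 204; the known cells sum to 120, so (2,1) = 84.
The remaining cell in column 1 is (3,1) = 204 − 140 = 64.
Main diagonal: 56 + 68 + ? = 204, so (3,3) = 80.
Anti-diagonal: 68 + 64 + ? = 204, so (1,3) = 72.
Row 1: 56 + 72 + ? = 204, so (1,2) = 76.
From row 3, 204 − (64 + 80) gives (3,2) = 60.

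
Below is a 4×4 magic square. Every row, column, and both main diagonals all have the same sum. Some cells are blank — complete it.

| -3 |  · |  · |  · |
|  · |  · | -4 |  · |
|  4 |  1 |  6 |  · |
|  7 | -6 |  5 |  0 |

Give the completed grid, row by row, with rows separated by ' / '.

-3 8 -1 2 / -2 3 -4 9 / 4 1 6 -5 / 7 -6 5 0

Row 4 is already complete: 7 + -6 + 5 + 0 = 6, so that is the magic constant.
Using row 3: 4 + 1 + 6 + ? → (3,4) = 6 − 11 = -5.
Using column 1: -3 + 4 + 7 + ? → (2,1) = 6 − 8 = -2.
Using column 3: -4 + 6 + 5 + ? → (1,3) = 6 − 7 = -1.
Main diagonal must total 6; the given cells sum to 3, so (2,2) = 3.
Anti-diagonal: -4 + 1 + 7 + ? = 6, so (1,4) = 2.
Row 1 needs 6; the known cells sum to -2, so (1,2) = 8.
Row 2 needs 6; the known cells sum to -3, so (2,4) = 9.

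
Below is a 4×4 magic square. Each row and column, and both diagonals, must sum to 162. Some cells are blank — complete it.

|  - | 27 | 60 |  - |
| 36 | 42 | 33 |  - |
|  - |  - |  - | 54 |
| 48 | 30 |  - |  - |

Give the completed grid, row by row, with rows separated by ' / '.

Row 2: 36 + 42 + 33 + ? = 162, so (2,4) = 51.
From column 2, 162 − (27 + 42 + 30) gives (3,2) = 63.
Using anti-diagonal: 33 + 63 + 48 + ? → (1,4) = 162 − 144 = 18.
From row 1, 162 − (27 + 60 + 18) gives (1,1) = 57.
From column 1, 162 − (57 + 36 + 48) gives (3,1) = 21.
Column 4: 18 + 51 + 54 + ? = 162, so (4,4) = 39.
The remaining cell in main diagonal is (3,3) = 162 − 138 = 24.
From row 4, 162 − (48 + 30 + 39) gives (4,3) = 45.

57 27 60 18 / 36 42 33 51 / 21 63 24 54 / 48 30 45 39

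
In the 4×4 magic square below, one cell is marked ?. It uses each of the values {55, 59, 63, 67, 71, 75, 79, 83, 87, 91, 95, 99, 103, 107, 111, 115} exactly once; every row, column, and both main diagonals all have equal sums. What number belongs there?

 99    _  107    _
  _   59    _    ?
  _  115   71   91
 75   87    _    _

83

The 16 entries sum to 1360, so each line sums to 1360/4 = 340.
Row 3 needs 340; the known cells sum to 277, so (3,1) = 63.
From column 1, 340 − (99 + 63 + 75) gives (2,1) = 103.
Using column 2: 59 + 115 + 87 + ? → (1,2) = 340 − 261 = 79.
Using main diagonal: 99 + 59 + 71 + ? → (4,4) = 340 − 229 = 111.
The remaining cell in row 1 is (1,4) = 340 − 285 = 55.
The remaining cell in row 4 is (4,3) = 340 − 273 = 67.
Column 3: 107 + 71 + 67 + ? = 340, so (2,3) = 95.
Column 4 needs 340; the known cells sum to 257, so (2,4) = 83.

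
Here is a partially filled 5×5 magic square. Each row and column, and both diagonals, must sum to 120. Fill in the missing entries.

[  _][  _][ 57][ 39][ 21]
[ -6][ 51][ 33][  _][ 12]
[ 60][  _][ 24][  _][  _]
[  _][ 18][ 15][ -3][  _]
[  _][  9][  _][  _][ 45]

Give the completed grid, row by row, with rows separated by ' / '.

Using row 2: -6 + 51 + 33 + 12 + ? → (2,4) = 120 − 90 = 30.
The remaining cell in column 3 is (5,3) = 120 − 129 = -9.
Main diagonal needs 120; the known cells sum to 117, so (1,1) = 3.
Anti-diagonal needs 120; the known cells sum to 93, so (5,1) = 27.
Using row 1: 3 + 57 + 39 + 21 + ? → (1,2) = 120 − 120 = 0.
Row 5 must total 120; the given cells sum to 72, so (5,4) = 48.
Column 1 needs 120; the known cells sum to 84, so (4,1) = 36.
Using column 2: 0 + 51 + 18 + 9 + ? → (3,2) = 120 − 78 = 42.
Using column 4: 39 + 30 + (-3) + 48 + ? → (3,4) = 120 − 114 = 6.
The remaining cell in row 3 is (3,5) = 120 − 132 = -12.
Row 4 must total 120; the given cells sum to 66, so (4,5) = 54.

3 0 57 39 21 / -6 51 33 30 12 / 60 42 24 6 -12 / 36 18 15 -3 54 / 27 9 -9 48 45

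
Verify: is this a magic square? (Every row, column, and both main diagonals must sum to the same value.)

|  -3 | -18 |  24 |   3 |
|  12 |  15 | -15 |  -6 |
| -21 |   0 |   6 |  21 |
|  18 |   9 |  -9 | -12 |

Yes

Row 1: -3 + (-18) + 24 + 3 = 6.
Row 2: 12 + 15 + (-15) + (-6) = 6.
Row 3: -21 + 0 + 6 + 21 = 6.
Row 4: 18 + 9 + (-9) + (-12) = 6.
Column 1: -3 + 12 + (-21) + 18 = 6.
Column 2: -18 + 15 + 0 + 9 = 6.
Column 3: 24 + (-15) + 6 + (-9) = 6.
Column 4: 3 + (-6) + 21 + (-12) = 6.
Main diagonal: -3 + 15 + 6 + (-12) = 6.
Anti-diagonal: 3 + (-15) + 0 + 18 = 6.
All lines sum to 6.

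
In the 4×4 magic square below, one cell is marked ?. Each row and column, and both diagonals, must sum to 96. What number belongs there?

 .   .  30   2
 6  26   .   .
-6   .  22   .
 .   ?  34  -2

18

Using column 3: 30 + 22 + 34 + ? → (2,3) = 96 − 86 = 10.
Main diagonal: 26 + 22 + (-2) + ? = 96, so (1,1) = 50.
Row 1 needs 96; the known cells sum to 82, so (1,2) = 14.
Row 2: 6 + 26 + 10 + ? = 96, so (2,4) = 54.
The remaining cell in column 1 is (4,1) = 96 − 50 = 46.
The remaining cell in column 4 is (3,4) = 96 − 54 = 42.
Using anti-diagonal: 2 + 10 + 46 + ? → (3,2) = 96 − 58 = 38.
The remaining cell in row 4 is (4,2) = 96 − 78 = 18.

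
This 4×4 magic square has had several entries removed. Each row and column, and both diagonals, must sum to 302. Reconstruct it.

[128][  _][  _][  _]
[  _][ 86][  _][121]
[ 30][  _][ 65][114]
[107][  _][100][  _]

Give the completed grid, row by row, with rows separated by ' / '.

128 51 79 44 / 37 86 58 121 / 30 93 65 114 / 107 72 100 23

Row 3 must total 302; the given cells sum to 209, so (3,2) = 93.
Column 1: 128 + 30 + 107 + ? = 302, so (2,1) = 37.
Main diagonal: 128 + 86 + 65 + ? = 302, so (4,4) = 23.
Using row 2: 37 + 86 + 121 + ? → (2,3) = 302 − 244 = 58.
Row 4: 107 + 100 + 23 + ? = 302, so (4,2) = 72.
Using column 2: 86 + 93 + 72 + ? → (1,2) = 302 − 251 = 51.
Using column 3: 58 + 65 + 100 + ? → (1,3) = 302 − 223 = 79.
Column 4: 121 + 114 + 23 + ? = 302, so (1,4) = 44.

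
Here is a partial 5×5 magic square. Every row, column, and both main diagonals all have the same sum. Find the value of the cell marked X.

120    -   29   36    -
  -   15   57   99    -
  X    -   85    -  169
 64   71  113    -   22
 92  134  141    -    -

Column 3 is complete and sums to 425; that is the magic constant.
Row 4: 64 + 71 + 113 + 22 + ? = 425, so (4,4) = 155.
Using main diagonal: 120 + 15 + 85 + 155 + ? → (5,5) = 425 − 375 = 50.
From anti-diagonal, 425 − (99 + 85 + 71 + 92) gives (1,5) = 78.
Using row 1: 120 + 29 + 36 + 78 + ? → (1,2) = 425 − 263 = 162.
Using row 5: 92 + 134 + 141 + 50 + ? → (5,4) = 425 − 417 = 8.
Using column 2: 162 + 15 + 71 + 134 + ? → (3,2) = 425 − 382 = 43.
Using column 4: 36 + 99 + 155 + 8 + ? → (3,4) = 425 − 298 = 127.
The remaining cell in column 5 is (2,5) = 425 − 319 = 106.
Using row 2: 15 + 57 + 99 + 106 + ? → (2,1) = 425 − 277 = 148.
Row 3 needs 425; the known cells sum to 424, so (3,1) = 1.

1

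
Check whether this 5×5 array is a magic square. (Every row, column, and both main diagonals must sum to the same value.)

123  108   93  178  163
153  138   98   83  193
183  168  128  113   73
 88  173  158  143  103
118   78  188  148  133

Yes

Row 1: 123 + 108 + 93 + 178 + 163 = 665.
Row 2: 153 + 138 + 98 + 83 + 193 = 665.
Row 3: 183 + 168 + 128 + 113 + 73 = 665.
Row 4: 88 + 173 + 158 + 143 + 103 = 665.
Row 5: 118 + 78 + 188 + 148 + 133 = 665.
Column 1: 123 + 153 + 183 + 88 + 118 = 665.
Column 2: 108 + 138 + 168 + 173 + 78 = 665.
Column 3: 93 + 98 + 128 + 158 + 188 = 665.
Column 4: 178 + 83 + 113 + 143 + 148 = 665.
Column 5: 163 + 193 + 73 + 103 + 133 = 665.
Main diagonal: 123 + 138 + 128 + 143 + 133 = 665.
Anti-diagonal: 163 + 83 + 128 + 173 + 118 = 665.
All lines sum to 665.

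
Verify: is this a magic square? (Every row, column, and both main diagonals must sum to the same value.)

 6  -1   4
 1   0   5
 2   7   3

No — row 1 sums to 9 but row 2 sums to 6.

Row 1: 6 + (-1) + 4 = 9.
Row 2: 1 + 0 + 5 = 6.
Row 3: 2 + 7 + 3 = 12.
Column 1: 6 + 1 + 2 = 9.
Column 2: -1 + 0 + 7 = 6.
Column 3: 4 + 5 + 3 = 12.
Main diagonal: 6 + 0 + 3 = 9.
Anti-diagonal: 4 + 0 + 2 = 6.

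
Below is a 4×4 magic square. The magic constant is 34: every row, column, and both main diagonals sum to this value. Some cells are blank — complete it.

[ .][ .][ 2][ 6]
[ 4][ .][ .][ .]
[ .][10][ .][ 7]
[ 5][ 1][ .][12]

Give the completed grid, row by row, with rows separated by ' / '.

11 15 2 6 / 4 8 13 9 / 14 10 3 7 / 5 1 16 12

Row 4: 5 + 1 + 12 + ? = 34, so (4,3) = 16.
Column 4: 6 + 7 + 12 + ? = 34, so (2,4) = 9.
Anti-diagonal needs 34; the known cells sum to 21, so (2,3) = 13.
Row 2 needs 34; the known cells sum to 26, so (2,2) = 8.
The remaining cell in column 2 is (1,2) = 34 − 19 = 15.
The remaining cell in column 3 is (3,3) = 34 − 31 = 3.
Main diagonal must total 34; the given cells sum to 23, so (1,1) = 11.
From row 3, 34 − (10 + 3 + 7) gives (3,1) = 14.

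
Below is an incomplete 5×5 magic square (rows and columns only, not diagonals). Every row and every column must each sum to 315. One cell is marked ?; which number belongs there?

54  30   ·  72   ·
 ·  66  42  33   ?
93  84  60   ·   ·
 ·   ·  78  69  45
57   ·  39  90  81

99

The remaining cell in row 5 is (5,2) = 315 − 267 = 48.
The remaining cell in column 2 is (4,2) = 315 − 228 = 87.
Column 3: 42 + 60 + 78 + 39 + ? = 315, so (1,3) = 96.
Column 4: 72 + 33 + 69 + 90 + ? = 315, so (3,4) = 51.
Row 1 must total 315; the given cells sum to 252, so (1,5) = 63.
Row 3 must total 315; the given cells sum to 288, so (3,5) = 27.
From row 4, 315 − (87 + 78 + 69 + 45) gives (4,1) = 36.
The remaining cell in column 1 is (2,1) = 315 − 240 = 75.
Using column 5: 63 + 27 + 45 + 81 + ? → (2,5) = 315 − 216 = 99.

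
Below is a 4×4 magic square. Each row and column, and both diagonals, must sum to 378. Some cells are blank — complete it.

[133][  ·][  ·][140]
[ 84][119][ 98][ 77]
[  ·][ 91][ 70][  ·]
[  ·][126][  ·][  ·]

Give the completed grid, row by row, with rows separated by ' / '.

133 42 63 140 / 84 119 98 77 / 112 91 70 105 / 49 126 147 56

From column 2, 378 − (119 + 91 + 126) gives (1,2) = 42.
Using main diagonal: 133 + 119 + 70 + ? → (4,4) = 378 − 322 = 56.
Anti-diagonal must total 378; the given cells sum to 329, so (4,1) = 49.
Using row 1: 133 + 42 + 140 + ? → (1,3) = 378 − 315 = 63.
Row 4 must total 378; the given cells sum to 231, so (4,3) = 147.
Using column 1: 133 + 84 + 49 + ? → (3,1) = 378 − 266 = 112.
Using column 4: 140 + 77 + 56 + ? → (3,4) = 378 − 273 = 105.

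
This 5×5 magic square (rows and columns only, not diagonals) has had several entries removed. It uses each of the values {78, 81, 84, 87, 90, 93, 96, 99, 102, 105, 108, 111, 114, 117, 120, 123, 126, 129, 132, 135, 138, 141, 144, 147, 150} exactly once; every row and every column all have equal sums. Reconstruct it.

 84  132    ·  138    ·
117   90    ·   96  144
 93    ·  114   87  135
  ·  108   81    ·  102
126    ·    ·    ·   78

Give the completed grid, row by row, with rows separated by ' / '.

The 25 entries sum to 2850, so each line sums to 2850/5 = 570.
Row 2 needs 570; the known cells sum to 447, so (2,3) = 123.
Row 3 must total 570; the given cells sum to 429, so (3,2) = 141.
Using column 1: 84 + 117 + 93 + 126 + ? → (4,1) = 570 − 420 = 150.
Column 2 needs 570; the known cells sum to 471, so (5,2) = 99.
Column 5 must total 570; the given cells sum to 459, so (1,5) = 111.
Using row 1: 84 + 132 + 138 + 111 + ? → (1,3) = 570 − 465 = 105.
Row 4 must total 570; the given cells sum to 441, so (4,4) = 129.
The remaining cell in column 3 is (5,3) = 570 − 423 = 147.
Column 4 must total 570; the given cells sum to 450, so (5,4) = 120.

84 132 105 138 111 / 117 90 123 96 144 / 93 141 114 87 135 / 150 108 81 129 102 / 126 99 147 120 78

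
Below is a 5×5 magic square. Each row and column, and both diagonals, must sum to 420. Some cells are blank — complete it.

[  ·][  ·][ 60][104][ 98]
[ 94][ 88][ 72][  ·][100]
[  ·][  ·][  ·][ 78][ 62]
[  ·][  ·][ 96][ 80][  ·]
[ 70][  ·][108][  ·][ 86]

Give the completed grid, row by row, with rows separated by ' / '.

82 76 60 104 98 / 94 88 72 66 100 / 106 90 84 78 62 / 68 102 96 80 74 / 70 64 108 92 86

From row 2, 420 − (94 + 88 + 72 + 100) gives (2,4) = 66.
Column 3 needs 420; the known cells sum to 336, so (3,3) = 84.
Column 4 needs 420; the known cells sum to 328, so (5,4) = 92.
Using column 5: 98 + 100 + 62 + 86 + ? → (4,5) = 420 − 346 = 74.
Main diagonal needs 420; the known cells sum to 338, so (1,1) = 82.
From anti-diagonal, 420 − (98 + 66 + 84 + 70) gives (4,2) = 102.
Row 1 needs 420; the known cells sum to 344, so (1,2) = 76.
Row 4 needs 420; the known cells sum to 352, so (4,1) = 68.
Using row 5: 70 + 108 + 92 + 86 + ? → (5,2) = 420 − 356 = 64.
Column 1 needs 420; the known cells sum to 314, so (3,1) = 106.
Column 2: 76 + 88 + 102 + 64 + ? = 420, so (3,2) = 90.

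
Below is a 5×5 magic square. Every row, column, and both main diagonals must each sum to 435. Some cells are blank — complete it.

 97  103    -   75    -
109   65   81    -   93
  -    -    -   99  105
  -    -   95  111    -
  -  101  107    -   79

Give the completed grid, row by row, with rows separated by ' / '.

97 103 69 75 91 / 109 65 81 87 93 / 71 77 83 99 105 / 73 89 95 111 67 / 85 101 107 63 79

Row 2 must total 435; the given cells sum to 348, so (2,4) = 87.
From column 4, 435 − (75 + 87 + 99 + 111) gives (5,4) = 63.
Using main diagonal: 97 + 65 + 111 + 79 + ? → (3,3) = 435 − 352 = 83.
Row 5 needs 435; the known cells sum to 350, so (5,1) = 85.
The remaining cell in column 3 is (1,3) = 435 − 366 = 69.
The remaining cell in row 1 is (1,5) = 435 − 344 = 91.
Column 5: 91 + 93 + 105 + 79 + ? = 435, so (4,5) = 67.
Using anti-diagonal: 91 + 87 + 83 + 85 + ? → (4,2) = 435 − 346 = 89.
The remaining cell in row 4 is (4,1) = 435 − 362 = 73.
Using column 1: 97 + 109 + 73 + 85 + ? → (3,1) = 435 − 364 = 71.
From column 2, 435 − (103 + 65 + 89 + 101) gives (3,2) = 77.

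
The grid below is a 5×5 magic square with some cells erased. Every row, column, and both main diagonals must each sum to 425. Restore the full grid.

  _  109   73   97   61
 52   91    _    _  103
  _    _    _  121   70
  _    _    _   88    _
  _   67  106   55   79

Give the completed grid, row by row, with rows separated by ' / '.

85 109 73 97 61 / 52 91 115 64 103 / 94 58 82 121 70 / 76 100 49 88 112 / 118 67 106 55 79

Using row 1: 109 + 73 + 97 + 61 + ? → (1,1) = 425 − 340 = 85.
Row 5 must total 425; the given cells sum to 307, so (5,1) = 118.
Column 4: 97 + 121 + 88 + 55 + ? = 425, so (2,4) = 64.
Using column 5: 61 + 103 + 70 + 79 + ? → (4,5) = 425 − 313 = 112.
Main diagonal must total 425; the given cells sum to 343, so (3,3) = 82.
Anti-diagonal must total 425; the given cells sum to 325, so (4,2) = 100.
Row 2 must total 425; the given cells sum to 310, so (2,3) = 115.
Column 2 must total 425; the given cells sum to 367, so (3,2) = 58.
Column 3 must total 425; the given cells sum to 376, so (4,3) = 49.
Using row 3: 58 + 82 + 121 + 70 + ? → (3,1) = 425 − 331 = 94.
The remaining cell in row 4 is (4,1) = 425 − 349 = 76.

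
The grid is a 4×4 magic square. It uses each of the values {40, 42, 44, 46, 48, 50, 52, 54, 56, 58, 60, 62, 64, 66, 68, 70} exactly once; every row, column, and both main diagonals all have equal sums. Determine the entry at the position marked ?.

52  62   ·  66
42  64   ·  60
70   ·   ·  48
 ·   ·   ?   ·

The 16 entries sum to 880, so each line sums to 880/4 = 220.
Row 1: 52 + 62 + 66 + ? = 220, so (1,3) = 40.
Row 2 must total 220; the given cells sum to 166, so (2,3) = 54.
Using column 1: 52 + 42 + 70 + ? → (4,1) = 220 − 164 = 56.
The remaining cell in column 4 is (4,4) = 220 − 174 = 46.
Main diagonal needs 220; the known cells sum to 162, so (3,3) = 58.
From anti-diagonal, 220 − (66 + 54 + 56) gives (3,2) = 44.
Column 2 must total 220; the given cells sum to 170, so (4,2) = 50.
Column 3 must total 220; the given cells sum to 152, so (4,3) = 68.

68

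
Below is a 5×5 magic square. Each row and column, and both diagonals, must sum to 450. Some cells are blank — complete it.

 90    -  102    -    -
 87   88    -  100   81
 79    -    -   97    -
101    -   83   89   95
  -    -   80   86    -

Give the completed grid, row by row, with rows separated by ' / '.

The remaining cell in row 2 is (2,3) = 450 − 356 = 94.
Using row 4: 101 + 83 + 89 + 95 + ? → (4,2) = 450 − 368 = 82.
Column 1 must total 450; the given cells sum to 357, so (5,1) = 93.
From column 3, 450 − (102 + 94 + 83 + 80) gives (3,3) = 91.
Column 4: 100 + 97 + 89 + 86 + ? = 450, so (1,4) = 78.
Main diagonal needs 450; the known cells sum to 358, so (5,5) = 92.
From anti-diagonal, 450 − (100 + 91 + 82 + 93) gives (1,5) = 84.
Row 1 must total 450; the given cells sum to 354, so (1,2) = 96.
From row 5, 450 − (93 + 80 + 86 + 92) gives (5,2) = 99.
Column 2 must total 450; the given cells sum to 365, so (3,2) = 85.
The remaining cell in column 5 is (3,5) = 450 − 352 = 98.

90 96 102 78 84 / 87 88 94 100 81 / 79 85 91 97 98 / 101 82 83 89 95 / 93 99 80 86 92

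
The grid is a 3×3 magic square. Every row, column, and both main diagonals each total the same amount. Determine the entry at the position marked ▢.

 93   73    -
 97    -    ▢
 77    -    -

Column 1 is complete and sums to 267; that is the magic constant.
From row 1, 267 − (93 + 73) gives (1,3) = 101.
Anti-diagonal needs 267; the known cells sum to 178, so (2,2) = 89.
From row 2, 267 − (97 + 89) gives (2,3) = 81.

81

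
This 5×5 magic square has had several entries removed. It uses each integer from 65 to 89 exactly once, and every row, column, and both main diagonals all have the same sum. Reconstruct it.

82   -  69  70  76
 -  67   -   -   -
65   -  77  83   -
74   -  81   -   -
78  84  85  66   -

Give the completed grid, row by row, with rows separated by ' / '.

The entries are 65 through 89, which sum to 1925, so each line sums to 1925/5 = 385.
Row 1: 82 + 69 + 70 + 76 + ? = 385, so (1,2) = 88.
Using row 5: 78 + 84 + 85 + 66 + ? → (5,5) = 385 − 313 = 72.
Column 1 needs 385; the known cells sum to 299, so (2,1) = 86.
Column 3 must total 385; the given cells sum to 312, so (2,3) = 73.
Main diagonal needs 385; the known cells sum to 298, so (4,4) = 87.
Column 4: 70 + 83 + 87 + 66 + ? = 385, so (2,4) = 79.
Using anti-diagonal: 76 + 79 + 77 + 78 + ? → (4,2) = 385 − 310 = 75.
Row 2: 86 + 67 + 73 + 79 + ? = 385, so (2,5) = 80.
From row 4, 385 − (74 + 75 + 81 + 87) gives (4,5) = 68.
Using column 2: 88 + 67 + 75 + 84 + ? → (3,2) = 385 − 314 = 71.
From column 5, 385 − (76 + 80 + 68 + 72) gives (3,5) = 89.

82 88 69 70 76 / 86 67 73 79 80 / 65 71 77 83 89 / 74 75 81 87 68 / 78 84 85 66 72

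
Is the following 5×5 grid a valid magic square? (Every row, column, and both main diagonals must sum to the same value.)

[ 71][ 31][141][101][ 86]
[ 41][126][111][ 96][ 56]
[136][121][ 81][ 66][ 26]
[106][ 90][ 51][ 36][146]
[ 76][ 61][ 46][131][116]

No — anti-diagonal sums to 429 but main diagonal sums to 430.

Row 1: 71 + 31 + 141 + 101 + 86 = 430.
Row 2: 41 + 126 + 111 + 96 + 56 = 430.
Row 3: 136 + 121 + 81 + 66 + 26 = 430.
Row 4: 106 + 90 + 51 + 36 + 146 = 429.
Row 5: 76 + 61 + 46 + 131 + 116 = 430.
Column 1: 71 + 41 + 136 + 106 + 76 = 430.
Column 2: 31 + 126 + 121 + 90 + 61 = 429.
Column 3: 141 + 111 + 81 + 51 + 46 = 430.
Column 4: 101 + 96 + 66 + 36 + 131 = 430.
Column 5: 86 + 56 + 26 + 146 + 116 = 430.
Main diagonal: 71 + 126 + 81 + 36 + 116 = 430.
Anti-diagonal: 86 + 96 + 81 + 90 + 76 = 429.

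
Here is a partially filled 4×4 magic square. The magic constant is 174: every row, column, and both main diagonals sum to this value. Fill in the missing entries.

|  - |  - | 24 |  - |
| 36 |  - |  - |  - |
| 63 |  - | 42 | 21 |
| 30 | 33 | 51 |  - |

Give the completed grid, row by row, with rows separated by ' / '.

45 66 24 39 / 36 27 57 54 / 63 48 42 21 / 30 33 51 60

The remaining cell in row 3 is (3,2) = 174 − 126 = 48.
Using row 4: 30 + 33 + 51 + ? → (4,4) = 174 − 114 = 60.
The remaining cell in column 1 is (1,1) = 174 − 129 = 45.
Column 3 needs 174; the known cells sum to 117, so (2,3) = 57.
Main diagonal: 45 + 42 + 60 + ? = 174, so (2,2) = 27.
Anti-diagonal must total 174; the given cells sum to 135, so (1,4) = 39.
Row 1 must total 174; the given cells sum to 108, so (1,2) = 66.
Row 2 must total 174; the given cells sum to 120, so (2,4) = 54.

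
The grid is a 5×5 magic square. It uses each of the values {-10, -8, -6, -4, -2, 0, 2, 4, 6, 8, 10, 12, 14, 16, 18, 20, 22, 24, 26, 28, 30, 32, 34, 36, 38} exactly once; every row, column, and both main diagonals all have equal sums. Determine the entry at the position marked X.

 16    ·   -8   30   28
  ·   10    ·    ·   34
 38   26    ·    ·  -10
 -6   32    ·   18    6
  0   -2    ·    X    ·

24

The 25 entries sum to 350, so each line sums to 350/5 = 70.
Row 1 must total 70; the given cells sum to 66, so (1,2) = 4.
Row 4: -6 + 32 + 18 + 6 + ? = 70, so (4,3) = 20.
Column 1 must total 70; the given cells sum to 48, so (2,1) = 22.
From column 5, 70 − (28 + 34 + (-10) + 6) gives (5,5) = 12.
Main diagonal: 16 + 10 + 18 + 12 + ? = 70, so (3,3) = 14.
Anti-diagonal needs 70; the known cells sum to 74, so (2,4) = -4.
Using row 2: 22 + 10 + (-4) + 34 + ? → (2,3) = 70 − 62 = 8.
Row 3 must total 70; the given cells sum to 68, so (3,4) = 2.
Using column 3: -8 + 8 + 14 + 20 + ? → (5,3) = 70 − 34 = 36.
From column 4, 70 − (30 + (-4) + 2 + 18) gives (5,4) = 24.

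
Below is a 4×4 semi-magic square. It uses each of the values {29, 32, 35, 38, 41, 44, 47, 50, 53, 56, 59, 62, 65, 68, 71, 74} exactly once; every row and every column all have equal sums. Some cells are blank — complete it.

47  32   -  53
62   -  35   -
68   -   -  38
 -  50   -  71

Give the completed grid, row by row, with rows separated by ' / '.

47 32 74 53 / 62 65 35 44 / 68 59 41 38 / 29 50 56 71

The 16 entries sum to 824, so each line sums to 824/4 = 206.
From row 1, 206 − (47 + 32 + 53) gives (1,3) = 74.
The remaining cell in column 1 is (4,1) = 206 − 177 = 29.
Column 4: 53 + 38 + 71 + ? = 206, so (2,4) = 44.
The remaining cell in row 2 is (2,2) = 206 − 141 = 65.
Using row 4: 29 + 50 + 71 + ? → (4,3) = 206 − 150 = 56.
Column 2 must total 206; the given cells sum to 147, so (3,2) = 59.
From column 3, 206 − (74 + 35 + 56) gives (3,3) = 41.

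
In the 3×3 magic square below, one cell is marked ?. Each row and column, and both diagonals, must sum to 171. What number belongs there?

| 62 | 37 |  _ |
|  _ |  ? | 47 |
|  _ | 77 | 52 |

From row 1, 171 − (62 + 37) gives (1,3) = 72.
Row 3: 77 + 52 + ? = 171, so (3,1) = 42.
Column 1: 62 + 42 + ? = 171, so (2,1) = 67.
From column 2, 171 − (37 + 77) gives (2,2) = 57.

57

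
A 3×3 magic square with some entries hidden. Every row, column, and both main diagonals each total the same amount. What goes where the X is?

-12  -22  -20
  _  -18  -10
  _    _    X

-24

Row 1 is complete and sums to -54; that is the magic constant.
Row 2 needs -54; the known cells sum to -28, so (2,1) = -26.
The remaining cell in column 1 is (3,1) = -54 − (-38) = -16.
The remaining cell in column 2 is (3,2) = -54 − (-40) = -14.
The remaining cell in column 3 is (3,3) = -54 − (-30) = -24.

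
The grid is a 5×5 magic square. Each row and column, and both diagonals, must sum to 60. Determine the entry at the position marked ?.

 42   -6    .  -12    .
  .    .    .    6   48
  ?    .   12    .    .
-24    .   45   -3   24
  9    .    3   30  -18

Using row 4: -24 + 45 + (-3) + 24 + ? → (4,2) = 60 − 42 = 18.
From row 5, 60 − (9 + 3 + 30 + (-18)) gives (5,2) = 36.
The remaining cell in column 4 is (3,4) = 60 − 21 = 39.
Using main diagonal: 42 + 12 + (-3) + (-18) + ? → (2,2) = 60 − 33 = 27.
The remaining cell in anti-diagonal is (1,5) = 60 − 45 = 15.
Row 1 must total 60; the given cells sum to 39, so (1,3) = 21.
From column 2, 60 − (-6 + 27 + 18 + 36) gives (3,2) = -15.
From column 3, 60 − (21 + 12 + 45 + 3) gives (2,3) = -21.
From column 5, 60 − (15 + 48 + 24 + (-18)) gives (3,5) = -9.
Row 2: 27 + (-21) + 6 + 48 + ? = 60, so (2,1) = 0.
From row 3, 60 − (-15 + 12 + 39 + (-9)) gives (3,1) = 33.

33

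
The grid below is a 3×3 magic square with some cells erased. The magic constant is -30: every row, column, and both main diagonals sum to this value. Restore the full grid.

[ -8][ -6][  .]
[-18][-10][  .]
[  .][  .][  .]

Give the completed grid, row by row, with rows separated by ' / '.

Row 1 must total -30; the given cells sum to -14, so (1,3) = -16.
From row 2, -30 − (-18 + (-10)) gives (2,3) = -2.
From column 1, -30 − (-8 + (-18)) gives (3,1) = -4.
From column 2, -30 − (-6 + (-10)) gives (3,2) = -14.
The remaining cell in column 3 is (3,3) = -30 − (-18) = -12.

-8 -6 -16 / -18 -10 -2 / -4 -14 -12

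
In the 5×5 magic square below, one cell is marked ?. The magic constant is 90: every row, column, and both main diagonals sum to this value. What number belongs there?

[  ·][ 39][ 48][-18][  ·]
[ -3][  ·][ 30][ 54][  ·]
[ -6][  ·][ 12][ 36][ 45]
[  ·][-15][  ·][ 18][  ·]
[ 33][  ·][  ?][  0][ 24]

Using row 3: -6 + 12 + 36 + 45 + ? → (3,2) = 90 − 87 = 3.
Using anti-diagonal: 54 + 12 + (-15) + 33 + ? → (1,5) = 90 − 84 = 6.
Using row 1: 39 + 48 + (-18) + 6 + ? → (1,1) = 90 − 75 = 15.
Column 1: 15 + (-3) + (-6) + 33 + ? = 90, so (4,1) = 51.
Main diagonal: 15 + 12 + 18 + 24 + ? = 90, so (2,2) = 21.
The remaining cell in row 2 is (2,5) = 90 − 102 = -12.
From column 2, 90 − (39 + 21 + 3 + (-15)) gives (5,2) = 42.
From column 5, 90 − (6 + (-12) + 45 + 24) gives (4,5) = 27.
The remaining cell in row 4 is (4,3) = 90 − 81 = 9.
From row 5, 90 − (33 + 42 + 0 + 24) gives (5,3) = -9.

-9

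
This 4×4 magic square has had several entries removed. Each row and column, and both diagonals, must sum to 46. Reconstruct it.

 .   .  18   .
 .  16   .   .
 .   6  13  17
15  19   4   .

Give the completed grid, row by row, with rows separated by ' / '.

Row 3 needs 46; the known cells sum to 36, so (3,1) = 10.
Row 4 needs 46; the known cells sum to 38, so (4,4) = 8.
The remaining cell in column 2 is (1,2) = 46 − 41 = 5.
Using column 3: 18 + 13 + 4 + ? → (2,3) = 46 − 35 = 11.
Using main diagonal: 16 + 13 + 8 + ? → (1,1) = 46 − 37 = 9.
The remaining cell in anti-diagonal is (1,4) = 46 − 32 = 14.
The remaining cell in column 1 is (2,1) = 46 − 34 = 12.
Column 4 needs 46; the known cells sum to 39, so (2,4) = 7.

9 5 18 14 / 12 16 11 7 / 10 6 13 17 / 15 19 4 8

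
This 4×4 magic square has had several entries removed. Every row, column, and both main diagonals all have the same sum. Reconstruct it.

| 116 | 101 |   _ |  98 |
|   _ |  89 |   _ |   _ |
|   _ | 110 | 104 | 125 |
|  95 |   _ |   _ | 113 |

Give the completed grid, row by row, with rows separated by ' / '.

116 101 107 98 / 128 89 119 86 / 83 110 104 125 / 95 122 92 113

Main diagonal is already complete: 116 + 89 + 104 + 113 = 422, so that is the magic constant.
The remaining cell in row 1 is (1,3) = 422 − 315 = 107.
Using row 3: 110 + 104 + 125 + ? → (3,1) = 422 − 339 = 83.
Column 1 needs 422; the known cells sum to 294, so (2,1) = 128.
From column 2, 422 − (101 + 89 + 110) gives (4,2) = 122.
Column 4: 98 + 125 + 113 + ? = 422, so (2,4) = 86.
Using anti-diagonal: 98 + 110 + 95 + ? → (2,3) = 422 − 303 = 119.
From row 4, 422 − (95 + 122 + 113) gives (4,3) = 92.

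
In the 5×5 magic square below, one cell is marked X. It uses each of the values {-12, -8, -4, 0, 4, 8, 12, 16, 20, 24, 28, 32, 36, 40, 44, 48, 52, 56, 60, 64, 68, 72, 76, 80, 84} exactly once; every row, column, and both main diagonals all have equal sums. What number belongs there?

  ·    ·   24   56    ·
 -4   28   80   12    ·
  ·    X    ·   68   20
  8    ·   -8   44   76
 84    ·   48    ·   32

4

The 25 entries sum to 900, so each line sums to 900/5 = 180.
Row 2: -4 + 28 + 80 + 12 + ? = 180, so (2,5) = 64.
The remaining cell in row 4 is (4,2) = 180 − 120 = 60.
Column 3: 24 + 80 + (-8) + 48 + ? = 180, so (3,3) = 36.
Column 4: 56 + 12 + 68 + 44 + ? = 180, so (5,4) = 0.
The remaining cell in column 5 is (1,5) = 180 − 192 = -12.
Main diagonal must total 180; the given cells sum to 140, so (1,1) = 40.
Using row 1: 40 + 24 + 56 + (-12) + ? → (1,2) = 180 − 108 = 72.
The remaining cell in row 5 is (5,2) = 180 − 164 = 16.
Column 1: 40 + (-4) + 8 + 84 + ? = 180, so (3,1) = 52.
Column 2 needs 180; the known cells sum to 176, so (3,2) = 4.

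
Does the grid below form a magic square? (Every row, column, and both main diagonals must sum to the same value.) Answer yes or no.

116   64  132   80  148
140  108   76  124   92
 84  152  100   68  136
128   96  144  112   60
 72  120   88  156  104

Yes

Row 1: 116 + 64 + 132 + 80 + 148 = 540.
Row 2: 140 + 108 + 76 + 124 + 92 = 540.
Row 3: 84 + 152 + 100 + 68 + 136 = 540.
Row 4: 128 + 96 + 144 + 112 + 60 = 540.
Row 5: 72 + 120 + 88 + 156 + 104 = 540.
Column 1: 116 + 140 + 84 + 128 + 72 = 540.
Column 2: 64 + 108 + 152 + 96 + 120 = 540.
Column 3: 132 + 76 + 100 + 144 + 88 = 540.
Column 4: 80 + 124 + 68 + 112 + 156 = 540.
Column 5: 148 + 92 + 136 + 60 + 104 = 540.
Main diagonal: 116 + 108 + 100 + 112 + 104 = 540.
Anti-diagonal: 148 + 124 + 100 + 96 + 72 = 540.
All lines sum to 540.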